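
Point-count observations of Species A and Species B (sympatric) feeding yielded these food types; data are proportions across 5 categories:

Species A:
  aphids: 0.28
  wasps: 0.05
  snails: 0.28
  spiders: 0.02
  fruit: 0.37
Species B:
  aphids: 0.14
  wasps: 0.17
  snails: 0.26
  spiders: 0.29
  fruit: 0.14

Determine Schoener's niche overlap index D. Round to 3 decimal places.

Σ|p₁ᵢ − p₂ᵢ| = 0.14 + 0.12 + 0.02 + 0.27 + 0.23 = 0.78
D = 1 − ½ × 0.78 = 1 − 0.390 = 0.61000

0.610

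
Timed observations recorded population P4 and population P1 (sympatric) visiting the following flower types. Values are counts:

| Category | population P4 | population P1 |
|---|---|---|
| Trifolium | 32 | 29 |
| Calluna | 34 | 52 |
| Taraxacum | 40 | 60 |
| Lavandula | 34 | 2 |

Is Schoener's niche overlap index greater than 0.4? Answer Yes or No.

Yes

Proportions for population P4 (n=140): 32/140=0.2286, 34/140=0.2429, 40/140=0.2857, 34/140=0.2429
Proportions for population P1 (n=143): 29/143=0.2028, 52/143=0.3636, 60/143=0.4196, 2/143=0.0140
Σ|p₁ᵢ − p₂ᵢ| = 0.0258 + 0.1207 + 0.1339 + 0.2289 = 0.5093
D = 1 − ½ × 0.5093 = 1 − 0.25465 = 0.74535
D = 0.74535 > 0.4 → Yes.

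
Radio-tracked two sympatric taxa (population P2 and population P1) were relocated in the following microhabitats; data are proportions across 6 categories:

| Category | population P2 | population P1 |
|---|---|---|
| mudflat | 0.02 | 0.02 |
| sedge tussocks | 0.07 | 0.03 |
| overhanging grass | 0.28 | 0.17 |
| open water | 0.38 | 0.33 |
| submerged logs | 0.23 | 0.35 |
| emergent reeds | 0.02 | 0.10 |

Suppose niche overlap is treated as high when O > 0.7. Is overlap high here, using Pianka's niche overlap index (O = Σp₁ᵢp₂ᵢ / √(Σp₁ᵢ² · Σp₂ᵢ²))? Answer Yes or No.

Σ p₁ᵢp₂ᵢ = 0.0004 + 0.0021 + 0.0476 + 0.1254 + 0.0805 + 0.0020 = 0.2580
Σp_1ᵢ² = 0.02² + 0.07² + 0.28² + 0.38² + 0.23² + 0.02² = 0.0004 + 0.0049 + 0.0784 + 0.1444 + 0.0529 + 0.0004 = 0.2814
Σp_2ᵢ² = 0.02² + 0.03² + 0.17² + 0.33² + 0.35² + 0.10² = 0.0004 + 0.0009 + 0.0289 + 0.1089 + 0.1225 + 0.0100 = 0.2716
O = 0.2580 / √(0.2814 × 0.2716) = 0.2580 / 0.27646 = 0.9332
O = 0.9332 > 0.7 → Yes.

Yes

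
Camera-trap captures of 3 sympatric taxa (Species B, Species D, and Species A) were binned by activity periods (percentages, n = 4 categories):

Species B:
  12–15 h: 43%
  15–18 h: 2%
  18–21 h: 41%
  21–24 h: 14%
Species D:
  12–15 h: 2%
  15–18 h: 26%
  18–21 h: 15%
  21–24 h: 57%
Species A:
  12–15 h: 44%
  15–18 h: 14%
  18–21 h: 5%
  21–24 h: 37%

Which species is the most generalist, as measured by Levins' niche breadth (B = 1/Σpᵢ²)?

Convert percentages to proportions (divide by 100).
Σp_Bᵢ² = 0.43² + 0.02² + 0.41² + 0.14² = 0.1849 + 0.0004 + 0.1681 + 0.0196 = 0.3730
B_B = 1 / 0.3730 = 2.6810
Σp_Dᵢ² = 0.02² + 0.26² + 0.15² + 0.57² = 0.0004 + 0.0676 + 0.0225 + 0.3249 = 0.4154
B_D = 1 / 0.4154 = 2.4073
Σp_Aᵢ² = 0.44² + 0.14² + 0.05² + 0.37² = 0.1936 + 0.0196 + 0.0025 + 0.1369 = 0.3526
B_A = 1 / 0.3526 = 2.8361
Highest B → broadest niche (most generalist): Species A (B = 2.84).

Species A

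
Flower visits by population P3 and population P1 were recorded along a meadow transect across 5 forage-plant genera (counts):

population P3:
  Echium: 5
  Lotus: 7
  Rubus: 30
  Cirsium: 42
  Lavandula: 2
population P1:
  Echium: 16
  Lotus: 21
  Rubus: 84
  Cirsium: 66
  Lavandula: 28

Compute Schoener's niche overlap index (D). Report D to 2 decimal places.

Proportions for population P3 (n=86): 5/86=0.0581, 7/86=0.0814, 30/86=0.3488, 42/86=0.4884, 2/86=0.0233
Proportions for population P1 (n=215): 16/215=0.0744, 21/215=0.0977, 84/215=0.3907, 66/215=0.3070, 28/215=0.1302
Σ|p₁ᵢ − p₂ᵢ| = 0.0163 + 0.0163 + 0.0419 + 0.1814 + 0.1069 = 0.3628
D = 1 − ½ × 0.3628 = 1 − 0.18140 = 0.81860

0.82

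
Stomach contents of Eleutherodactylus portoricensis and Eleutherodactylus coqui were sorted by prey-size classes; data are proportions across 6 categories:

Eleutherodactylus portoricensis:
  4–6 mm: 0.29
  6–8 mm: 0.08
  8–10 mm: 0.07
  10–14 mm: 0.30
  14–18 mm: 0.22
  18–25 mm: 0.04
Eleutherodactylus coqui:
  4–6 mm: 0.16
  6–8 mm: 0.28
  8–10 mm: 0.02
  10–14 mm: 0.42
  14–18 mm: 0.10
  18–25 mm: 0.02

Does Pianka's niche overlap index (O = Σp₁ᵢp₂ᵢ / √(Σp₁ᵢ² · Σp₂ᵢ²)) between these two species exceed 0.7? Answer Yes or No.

Yes

Σ p₁ᵢp₂ᵢ = 0.0464 + 0.0224 + 0.0014 + 0.1260 + 0.0220 + 0.0008 = 0.2190
Σp_1ᵢ² = 0.29² + 0.08² + 0.07² + 0.30² + 0.22² + 0.04² = 0.0841 + 0.0064 + 0.0049 + 0.0900 + 0.0484 + 0.0016 = 0.2354
Σp_2ᵢ² = 0.16² + 0.28² + 0.02² + 0.42² + 0.10² + 0.02² = 0.0256 + 0.0784 + 0.0004 + 0.1764 + 0.0100 + 0.0004 = 0.2912
O = 0.2190 / √(0.2354 × 0.2912) = 0.2190 / 0.26182 = 0.8365
O = 0.8365 > 0.7 → Yes.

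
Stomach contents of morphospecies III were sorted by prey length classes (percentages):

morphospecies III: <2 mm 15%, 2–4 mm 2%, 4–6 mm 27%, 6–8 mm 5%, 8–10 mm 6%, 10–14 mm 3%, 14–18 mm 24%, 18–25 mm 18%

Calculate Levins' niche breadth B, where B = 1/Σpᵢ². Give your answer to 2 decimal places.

Convert percentages to proportions (divide by 100).
Σpᵢ² = 0.15² + 0.02² + 0.27² + 0.05² + 0.06² + 0.03² + 0.24² + 0.18² = 0.0225 + 0.0004 + 0.0729 + 0.0025 + 0.0036 + 0.0009 + 0.0576 + 0.0324 = 0.1928
B = 1 / 0.1928 = 5.1867

5.19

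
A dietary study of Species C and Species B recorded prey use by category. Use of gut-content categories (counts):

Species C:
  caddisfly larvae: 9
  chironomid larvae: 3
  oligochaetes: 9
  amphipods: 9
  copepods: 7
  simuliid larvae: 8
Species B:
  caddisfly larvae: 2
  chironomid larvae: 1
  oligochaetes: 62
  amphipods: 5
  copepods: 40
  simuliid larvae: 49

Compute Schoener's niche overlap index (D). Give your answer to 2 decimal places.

0.58

Proportions for Species C (n=45): 9/45=0.2000, 3/45=0.0667, 9/45=0.2000, 9/45=0.2000, 7/45=0.1556, 8/45=0.1778
Proportions for Species B (n=159): 2/159=0.0126, 1/159=0.0063, 62/159=0.3899, 5/159=0.0314, 40/159=0.2516, 49/159=0.3082
Σ|p₁ᵢ − p₂ᵢ| = 0.1874 + 0.0604 + 0.1899 + 0.1686 + 0.0960 + 0.1304 = 0.8327
D = 1 − ½ × 0.8327 = 1 − 0.41635 = 0.58365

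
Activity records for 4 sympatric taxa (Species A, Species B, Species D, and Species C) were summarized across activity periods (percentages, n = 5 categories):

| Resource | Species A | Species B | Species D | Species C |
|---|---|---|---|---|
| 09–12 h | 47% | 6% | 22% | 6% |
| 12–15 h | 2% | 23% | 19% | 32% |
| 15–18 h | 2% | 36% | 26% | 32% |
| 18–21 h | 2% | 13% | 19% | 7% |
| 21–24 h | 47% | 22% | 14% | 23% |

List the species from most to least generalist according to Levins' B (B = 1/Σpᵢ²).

Species D > Species B > Species C > Species A

Convert percentages to proportions (divide by 100).
Σp_Aᵢ² = 0.47² + 0.02² + 0.02² + 0.02² + 0.47² = 0.2209 + 0.0004 + 0.0004 + 0.0004 + 0.2209 = 0.4430
B_A = 1 / 0.4430 = 2.2573
Σp_Bᵢ² = 0.06² + 0.23² + 0.36² + 0.13² + 0.22² = 0.0036 + 0.0529 + 0.1296 + 0.0169 + 0.0484 = 0.2514
B_B = 1 / 0.2514 = 3.9777
Σp_Dᵢ² = 0.22² + 0.19² + 0.26² + 0.19² + 0.14² = 0.0484 + 0.0361 + 0.0676 + 0.0361 + 0.0196 = 0.2078
B_D = 1 / 0.2078 = 4.8123
Σp_Cᵢ² = 0.06² + 0.32² + 0.32² + 0.07² + 0.23² = 0.0036 + 0.1024 + 0.1024 + 0.0049 + 0.0529 = 0.2662
B_C = 1 / 0.2662 = 3.7566
Ranking by B (broadest → narrowest): Species D (4.81) > Species B (3.98) > Species C (3.76) > Species A (2.26)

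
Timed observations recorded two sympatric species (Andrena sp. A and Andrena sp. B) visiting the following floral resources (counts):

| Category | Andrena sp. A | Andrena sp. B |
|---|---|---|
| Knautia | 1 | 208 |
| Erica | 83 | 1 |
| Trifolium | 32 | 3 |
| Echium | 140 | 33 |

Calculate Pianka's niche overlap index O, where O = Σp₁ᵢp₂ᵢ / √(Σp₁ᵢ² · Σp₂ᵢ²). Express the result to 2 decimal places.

0.14

Proportions for Andrena sp. A (n=256): 1/256=0.0039, 83/256=0.3242, 32/256=0.1250, 140/256=0.5469
Proportions for Andrena sp. B (n=245): 208/245=0.8490, 1/245=0.0041, 3/245=0.0122, 33/245=0.1347
Σ p₁ᵢp₂ᵢ = 0.003311 + 0.001329 + 0.001525 + 0.073667 = 0.079832
Σp_1ᵢ² = 0.0039² + 0.3242² + 0.1250² + 0.5469² = 0.000015 + 0.105106 + 0.015625 + 0.299100 = 0.419846
Σp_2ᵢ² = 0.8490² + 0.0041² + 0.0122² + 0.1347² = 0.720801 + 0.000017 + 0.000149 + 0.018144 = 0.739111
O = 0.079832 / √(0.419846 × 0.739111) = 0.079832 / 0.5570573 = 0.1433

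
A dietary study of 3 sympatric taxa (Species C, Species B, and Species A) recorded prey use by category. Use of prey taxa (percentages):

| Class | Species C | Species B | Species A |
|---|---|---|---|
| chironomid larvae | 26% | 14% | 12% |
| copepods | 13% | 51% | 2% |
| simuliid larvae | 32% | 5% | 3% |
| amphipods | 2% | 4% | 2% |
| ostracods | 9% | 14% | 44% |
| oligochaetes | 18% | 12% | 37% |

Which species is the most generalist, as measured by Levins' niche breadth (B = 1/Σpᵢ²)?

Convert percentages to proportions (divide by 100).
Σp_Cᵢ² = 0.26² + 0.13² + 0.32² + 0.02² + 0.09² + 0.18² = 0.0676 + 0.0169 + 0.1024 + 0.0004 + 0.0081 + 0.0324 = 0.2278
B_C = 1 / 0.2278 = 4.3898
Σp_Bᵢ² = 0.14² + 0.51² + 0.05² + 0.04² + 0.14² + 0.12² = 0.0196 + 0.2601 + 0.0025 + 0.0016 + 0.0196 + 0.0144 = 0.3178
B_B = 1 / 0.3178 = 3.1466
Σp_Aᵢ² = 0.12² + 0.02² + 0.03² + 0.02² + 0.44² + 0.37² = 0.0144 + 0.0004 + 0.0009 + 0.0004 + 0.1936 + 0.1369 = 0.3466
B_A = 1 / 0.3466 = 2.8852
Highest B → broadest niche (most generalist): Species C (B = 4.39).

Species C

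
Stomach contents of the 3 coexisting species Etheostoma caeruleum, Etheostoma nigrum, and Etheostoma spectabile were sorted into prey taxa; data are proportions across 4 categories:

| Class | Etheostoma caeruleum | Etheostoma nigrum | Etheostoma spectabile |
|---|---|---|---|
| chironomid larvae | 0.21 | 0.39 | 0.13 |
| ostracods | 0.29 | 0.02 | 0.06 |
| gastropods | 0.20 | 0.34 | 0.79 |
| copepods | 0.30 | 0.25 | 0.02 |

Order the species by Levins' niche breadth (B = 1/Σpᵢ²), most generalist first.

Σp_caerᵢ² = 0.21² + 0.29² + 0.20² + 0.30² = 0.0441 + 0.0841 + 0.0400 + 0.0900 = 0.2582
B_caer = 1 / 0.2582 = 3.8730
Σp_nigrᵢ² = 0.39² + 0.02² + 0.34² + 0.25² = 0.1521 + 0.0004 + 0.1156 + 0.0625 = 0.3306
B_nigr = 1 / 0.3306 = 3.0248
Σp_specᵢ² = 0.13² + 0.06² + 0.79² + 0.02² = 0.0169 + 0.0036 + 0.6241 + 0.0004 = 0.6450
B_spec = 1 / 0.6450 = 1.5504
Ranking by B (broadest → narrowest): Etheostoma caeruleum (3.87) > Etheostoma nigrum (3.02) > Etheostoma spectabile (1.55)

Etheostoma caeruleum > Etheostoma nigrum > Etheostoma spectabile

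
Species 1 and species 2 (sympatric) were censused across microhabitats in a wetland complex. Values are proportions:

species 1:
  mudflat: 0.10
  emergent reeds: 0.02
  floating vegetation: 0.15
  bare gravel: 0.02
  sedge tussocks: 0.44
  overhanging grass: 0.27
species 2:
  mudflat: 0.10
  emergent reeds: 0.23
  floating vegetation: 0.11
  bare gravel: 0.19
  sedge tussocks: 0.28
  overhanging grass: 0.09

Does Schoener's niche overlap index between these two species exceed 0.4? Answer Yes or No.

Σ|p₁ᵢ − p₂ᵢ| = 0.00 + 0.21 + 0.04 + 0.17 + 0.16 + 0.18 = 0.76
D = 1 − ½ × 0.76 = 1 − 0.380 = 0.6200
D = 0.6200 > 0.4 → Yes.

Yes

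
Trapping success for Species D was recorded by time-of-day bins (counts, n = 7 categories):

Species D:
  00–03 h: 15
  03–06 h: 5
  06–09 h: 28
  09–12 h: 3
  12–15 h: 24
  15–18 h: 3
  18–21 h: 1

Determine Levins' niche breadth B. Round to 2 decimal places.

3.83

Proportions for Species D (n=79): 15/79=0.1899, 5/79=0.0633, 28/79=0.3544, 3/79=0.0380, 24/79=0.3038, 3/79=0.0380, 1/79=0.0127
Σpᵢ² = 0.1899² + 0.0633² + 0.3544² + 0.0380² + 0.3038² + 0.0380² + 0.0127² = 0.036062 + 0.004007 + 0.125599 + 0.001444 + 0.092294 + 0.001444 + 0.000161 = 0.261011
B = 1 / 0.261011 = 3.8313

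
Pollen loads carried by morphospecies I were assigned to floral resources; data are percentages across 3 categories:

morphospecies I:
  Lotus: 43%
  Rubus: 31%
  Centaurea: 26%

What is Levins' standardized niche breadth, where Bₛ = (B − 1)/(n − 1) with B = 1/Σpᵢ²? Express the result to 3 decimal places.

Convert percentages to proportions (divide by 100).
Σpᵢ² = 0.43² + 0.31² + 0.26² = 0.1849 + 0.0961 + 0.0676 = 0.3486
B = 1 / 0.3486 = 2.86862
Bₛ = (B − 1)/(n − 1) = (2.86862 − 1)/(3 − 1) = 1.86862/2 = 0.93431

0.934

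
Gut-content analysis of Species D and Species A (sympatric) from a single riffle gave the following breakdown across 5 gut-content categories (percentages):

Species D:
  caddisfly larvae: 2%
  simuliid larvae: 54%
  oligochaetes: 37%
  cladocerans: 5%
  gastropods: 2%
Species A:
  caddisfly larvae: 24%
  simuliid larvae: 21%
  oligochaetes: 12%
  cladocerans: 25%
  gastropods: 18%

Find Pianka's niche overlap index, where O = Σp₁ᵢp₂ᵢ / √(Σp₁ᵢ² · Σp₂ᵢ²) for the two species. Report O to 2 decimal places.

0.59

Convert percentages to proportions (divide by 100).
Σ p₁ᵢp₂ᵢ = 0.0048 + 0.1134 + 0.0444 + 0.0125 + 0.0036 = 0.1787
Σp_1ᵢ² = 0.02² + 0.54² + 0.37² + 0.05² + 0.02² = 0.0004 + 0.2916 + 0.1369 + 0.0025 + 0.0004 = 0.4318
Σp_2ᵢ² = 0.24² + 0.21² + 0.12² + 0.25² + 0.18² = 0.0576 + 0.0441 + 0.0144 + 0.0625 + 0.0324 = 0.2110
O = 0.1787 / √(0.4318 × 0.2110) = 0.1787 / 0.30184 = 0.5920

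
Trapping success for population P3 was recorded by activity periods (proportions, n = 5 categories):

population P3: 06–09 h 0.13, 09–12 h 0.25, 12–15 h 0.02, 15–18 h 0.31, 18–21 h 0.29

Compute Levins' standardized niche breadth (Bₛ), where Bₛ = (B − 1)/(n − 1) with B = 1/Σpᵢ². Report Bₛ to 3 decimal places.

0.712

Σpᵢ² = 0.13² + 0.25² + 0.02² + 0.31² + 0.29² = 0.0169 + 0.0625 + 0.0004 + 0.0961 + 0.0841 = 0.2600
B = 1 / 0.2600 = 3.84615
Bₛ = (B − 1)/(n − 1) = (3.84615 − 1)/(5 − 1) = 2.84615/4 = 0.71154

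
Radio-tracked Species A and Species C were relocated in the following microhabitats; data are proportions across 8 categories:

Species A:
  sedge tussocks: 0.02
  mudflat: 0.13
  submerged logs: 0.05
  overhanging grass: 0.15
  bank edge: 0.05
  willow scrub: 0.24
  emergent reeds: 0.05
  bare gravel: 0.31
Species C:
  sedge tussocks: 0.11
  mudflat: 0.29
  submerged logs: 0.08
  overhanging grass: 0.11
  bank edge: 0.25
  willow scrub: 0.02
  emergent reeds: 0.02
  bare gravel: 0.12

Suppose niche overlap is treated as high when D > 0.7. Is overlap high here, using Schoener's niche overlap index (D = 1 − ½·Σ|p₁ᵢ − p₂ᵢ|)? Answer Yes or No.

No

Σ|p₁ᵢ − p₂ᵢ| = 0.09 + 0.16 + 0.03 + 0.04 + 0.20 + 0.22 + 0.03 + 0.19 = 0.96
D = 1 − ½ × 0.96 = 1 − 0.480 = 0.5200
D = 0.5200 < 0.7 → No.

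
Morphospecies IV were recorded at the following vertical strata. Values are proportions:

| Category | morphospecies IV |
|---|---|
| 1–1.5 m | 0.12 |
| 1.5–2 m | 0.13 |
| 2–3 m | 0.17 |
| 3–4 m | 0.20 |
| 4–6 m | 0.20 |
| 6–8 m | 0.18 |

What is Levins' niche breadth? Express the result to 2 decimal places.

Σpᵢ² = 0.12² + 0.13² + 0.17² + 0.20² + 0.20² + 0.18² = 0.0144 + 0.0169 + 0.0289 + 0.0400 + 0.0400 + 0.0324 = 0.1726
B = 1 / 0.1726 = 5.7937

5.79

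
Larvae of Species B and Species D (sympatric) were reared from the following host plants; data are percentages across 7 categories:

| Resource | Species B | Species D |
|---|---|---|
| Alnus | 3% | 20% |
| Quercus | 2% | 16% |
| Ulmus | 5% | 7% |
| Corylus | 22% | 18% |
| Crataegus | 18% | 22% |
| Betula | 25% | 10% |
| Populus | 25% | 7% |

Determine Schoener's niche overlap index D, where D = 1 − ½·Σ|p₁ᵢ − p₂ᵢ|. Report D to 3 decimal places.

Convert percentages to proportions (divide by 100).
Σ|p₁ᵢ − p₂ᵢ| = 0.17 + 0.14 + 0.02 + 0.04 + 0.04 + 0.15 + 0.18 = 0.74
D = 1 − ½ × 0.74 = 1 − 0.370 = 0.63000

0.630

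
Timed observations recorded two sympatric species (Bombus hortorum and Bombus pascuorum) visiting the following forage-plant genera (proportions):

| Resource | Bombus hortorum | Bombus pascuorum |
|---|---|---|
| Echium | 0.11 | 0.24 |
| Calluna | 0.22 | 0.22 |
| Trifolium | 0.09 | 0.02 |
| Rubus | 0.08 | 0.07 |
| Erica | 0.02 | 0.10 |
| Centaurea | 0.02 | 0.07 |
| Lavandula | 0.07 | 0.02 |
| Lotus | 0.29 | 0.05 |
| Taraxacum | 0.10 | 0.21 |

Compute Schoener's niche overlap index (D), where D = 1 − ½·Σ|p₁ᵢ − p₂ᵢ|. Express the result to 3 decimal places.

Σ|p₁ᵢ − p₂ᵢ| = 0.13 + 0.00 + 0.07 + 0.01 + 0.08 + 0.05 + 0.05 + 0.24 + 0.11 = 0.74
D = 1 − ½ × 0.74 = 1 − 0.370 = 0.63000

0.630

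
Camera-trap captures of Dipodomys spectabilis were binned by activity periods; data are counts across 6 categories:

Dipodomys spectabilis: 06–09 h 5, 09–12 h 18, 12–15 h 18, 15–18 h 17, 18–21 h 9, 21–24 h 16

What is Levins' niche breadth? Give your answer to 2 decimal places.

Proportions for Dipodomys spectabilis (n=83): 5/83=0.0602, 18/83=0.2169, 18/83=0.2169, 17/83=0.2048, 9/83=0.1084, 16/83=0.1928
Σpᵢ² = 0.0602² + 0.2169² + 0.2169² + 0.2048² + 0.1084² + 0.1928² = 0.003624 + 0.047046 + 0.047046 + 0.041943 + 0.011751 + 0.037172 = 0.188582
B = 1 / 0.188582 = 5.3027

5.30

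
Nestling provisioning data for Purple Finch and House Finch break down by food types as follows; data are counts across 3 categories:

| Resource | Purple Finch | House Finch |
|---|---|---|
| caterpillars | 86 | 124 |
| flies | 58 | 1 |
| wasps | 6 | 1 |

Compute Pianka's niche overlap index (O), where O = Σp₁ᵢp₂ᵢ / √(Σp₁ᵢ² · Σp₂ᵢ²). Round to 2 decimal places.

0.83

Proportions for Purple Finch (n=150): 86/150=0.5733, 58/150=0.3867, 6/150=0.0400
Proportions for House Finch (n=126): 124/126=0.9841, 1/126=0.0079, 1/126=0.0079
Σ p₁ᵢp₂ᵢ = 0.564185 + 0.003055 + 0.000316 = 0.567556
Σp_1ᵢ² = 0.5733² + 0.3867² + 0.0400² = 0.328673 + 0.149537 + 0.001600 = 0.479810
Σp_2ᵢ² = 0.9841² + 0.0079² + 0.0079² = 0.968453 + 0.000062 + 0.000062 = 0.968577
O = 0.567556 / √(0.479810 × 0.968577) = 0.567556 / 0.6817132 = 0.8325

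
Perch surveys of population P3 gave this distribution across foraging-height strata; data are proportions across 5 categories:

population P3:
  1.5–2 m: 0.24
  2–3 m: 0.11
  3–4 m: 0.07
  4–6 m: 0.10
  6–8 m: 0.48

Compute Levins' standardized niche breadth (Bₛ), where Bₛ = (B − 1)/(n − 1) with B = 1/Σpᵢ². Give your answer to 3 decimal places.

Σpᵢ² = 0.24² + 0.11² + 0.07² + 0.10² + 0.48² = 0.0576 + 0.0121 + 0.0049 + 0.0100 + 0.2304 = 0.3150
B = 1 / 0.3150 = 3.17460
Bₛ = (B − 1)/(n − 1) = (3.17460 − 1)/(5 − 1) = 2.17460/4 = 0.54365

0.544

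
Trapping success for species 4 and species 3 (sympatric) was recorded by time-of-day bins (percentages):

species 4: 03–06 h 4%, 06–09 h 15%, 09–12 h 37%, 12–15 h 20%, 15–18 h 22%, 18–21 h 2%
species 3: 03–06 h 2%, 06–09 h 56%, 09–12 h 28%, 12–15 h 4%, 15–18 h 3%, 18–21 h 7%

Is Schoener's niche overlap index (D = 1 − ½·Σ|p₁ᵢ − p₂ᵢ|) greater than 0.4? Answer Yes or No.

Yes

Convert percentages to proportions (divide by 100).
Σ|p₁ᵢ − p₂ᵢ| = 0.02 + 0.41 + 0.09 + 0.16 + 0.19 + 0.05 = 0.92
D = 1 − ½ × 0.92 = 1 − 0.460 = 0.5400
D = 0.5400 > 0.4 → Yes.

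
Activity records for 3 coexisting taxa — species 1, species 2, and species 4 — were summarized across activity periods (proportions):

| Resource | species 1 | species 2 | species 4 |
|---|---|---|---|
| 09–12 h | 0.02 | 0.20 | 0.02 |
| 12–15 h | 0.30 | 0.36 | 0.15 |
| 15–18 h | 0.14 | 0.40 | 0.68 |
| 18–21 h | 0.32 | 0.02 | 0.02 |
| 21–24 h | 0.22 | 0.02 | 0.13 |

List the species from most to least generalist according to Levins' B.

Σp_1ᵢ² = 0.02² + 0.30² + 0.14² + 0.32² + 0.22² = 0.0004 + 0.0900 + 0.0196 + 0.1024 + 0.0484 = 0.2608
B_1 = 1 / 0.2608 = 3.8344
Σp_2ᵢ² = 0.20² + 0.36² + 0.40² + 0.02² + 0.02² = 0.0400 + 0.1296 + 0.1600 + 0.0004 + 0.0004 = 0.3304
B_2 = 1 / 0.3304 = 3.0266
Σp_4ᵢ² = 0.02² + 0.15² + 0.68² + 0.02² + 0.13² = 0.0004 + 0.0225 + 0.4624 + 0.0004 + 0.0169 = 0.5026
B_4 = 1 / 0.5026 = 1.9897
Ranking by B (broadest → narrowest): species 1 (3.83) > species 2 (3.03) > species 4 (1.99)

species 1 > species 2 > species 4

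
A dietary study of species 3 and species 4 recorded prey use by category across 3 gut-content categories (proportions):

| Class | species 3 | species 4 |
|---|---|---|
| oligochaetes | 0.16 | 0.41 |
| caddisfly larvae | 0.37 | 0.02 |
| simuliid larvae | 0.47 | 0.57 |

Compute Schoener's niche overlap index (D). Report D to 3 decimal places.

Σ|p₁ᵢ − p₂ᵢ| = 0.25 + 0.35 + 0.10 = 0.70
D = 1 − ½ × 0.70 = 1 − 0.350 = 0.65000

0.650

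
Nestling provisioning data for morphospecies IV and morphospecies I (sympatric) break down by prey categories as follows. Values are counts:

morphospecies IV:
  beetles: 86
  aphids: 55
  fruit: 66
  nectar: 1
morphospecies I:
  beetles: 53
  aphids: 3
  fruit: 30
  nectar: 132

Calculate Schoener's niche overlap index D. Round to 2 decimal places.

0.40

Proportions for morphospecies IV (n=208): 86/208=0.4135, 55/208=0.2644, 66/208=0.3173, 1/208=0.0048
Proportions for morphospecies I (n=218): 53/218=0.2431, 3/218=0.0138, 30/218=0.1376, 132/218=0.6055
Σ|p₁ᵢ − p₂ᵢ| = 0.1704 + 0.2506 + 0.1797 + 0.6007 = 1.2014
D = 1 − ½ × 1.2014 = 1 − 0.60070 = 0.39930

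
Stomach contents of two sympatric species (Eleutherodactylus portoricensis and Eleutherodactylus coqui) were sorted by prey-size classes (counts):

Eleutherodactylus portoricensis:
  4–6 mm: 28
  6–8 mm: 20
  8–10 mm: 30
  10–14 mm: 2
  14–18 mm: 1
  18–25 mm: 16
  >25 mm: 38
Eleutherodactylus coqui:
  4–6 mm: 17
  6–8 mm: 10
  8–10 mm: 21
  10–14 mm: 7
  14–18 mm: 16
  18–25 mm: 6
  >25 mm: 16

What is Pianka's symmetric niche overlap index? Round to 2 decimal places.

Proportions for Eleutherodactylus portoricensis (n=135): 28/135=0.2074, 20/135=0.1481, 30/135=0.2222, 2/135=0.0148, 1/135=0.0074, 16/135=0.1185, 38/135=0.2815
Proportions for Eleutherodactylus coqui (n=93): 17/93=0.1828, 10/93=0.1075, 21/93=0.2258, 7/93=0.0753, 16/93=0.1720, 6/93=0.0645, 16/93=0.1720
Σ p₁ᵢp₂ᵢ = 0.037913 + 0.015921 + 0.050173 + 0.001114 + 0.001273 + 0.007643 + 0.048418 = 0.162455
Σp_1ᵢ² = 0.2074² + 0.1481² + 0.2222² + 0.0148² + 0.0074² + 0.1185² + 0.2815² = 0.043015 + 0.021934 + 0.049373 + 0.000219 + 0.000055 + 0.014042 + 0.079242 = 0.207880
Σp_2ᵢ² = 0.1828² + 0.1075² + 0.2258² + 0.0753² + 0.1720² + 0.0645² + 0.1720² = 0.033416 + 0.011556 + 0.050986 + 0.005670 + 0.029584 + 0.004160 + 0.029584 = 0.164956
O = 0.162455 / √(0.207880 × 0.164956) = 0.162455 / 0.1851784 = 0.8773

0.88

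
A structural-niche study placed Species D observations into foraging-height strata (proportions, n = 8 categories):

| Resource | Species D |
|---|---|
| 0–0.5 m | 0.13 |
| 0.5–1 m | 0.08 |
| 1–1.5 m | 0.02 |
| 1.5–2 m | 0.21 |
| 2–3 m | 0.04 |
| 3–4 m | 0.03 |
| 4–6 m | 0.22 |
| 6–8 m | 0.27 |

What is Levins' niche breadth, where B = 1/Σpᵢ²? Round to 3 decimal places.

5.219

Σpᵢ² = 0.13² + 0.08² + 0.02² + 0.21² + 0.04² + 0.03² + 0.22² + 0.27² = 0.0169 + 0.0064 + 0.0004 + 0.0441 + 0.0016 + 0.0009 + 0.0484 + 0.0729 = 0.1916
B = 1 / 0.1916 = 5.21921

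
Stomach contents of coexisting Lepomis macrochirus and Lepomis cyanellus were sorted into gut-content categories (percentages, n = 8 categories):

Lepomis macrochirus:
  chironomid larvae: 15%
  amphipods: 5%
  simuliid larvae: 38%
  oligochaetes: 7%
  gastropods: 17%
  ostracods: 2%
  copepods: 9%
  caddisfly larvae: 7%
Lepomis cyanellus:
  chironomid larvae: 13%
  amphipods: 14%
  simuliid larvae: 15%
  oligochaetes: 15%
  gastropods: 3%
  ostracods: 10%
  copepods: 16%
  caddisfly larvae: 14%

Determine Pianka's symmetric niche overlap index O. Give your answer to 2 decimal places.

0.73

Convert percentages to proportions (divide by 100).
Σ p₁ᵢp₂ᵢ = 0.0195 + 0.0070 + 0.0570 + 0.0105 + 0.0051 + 0.0020 + 0.0144 + 0.0098 = 0.1253
Σp_1ᵢ² = 0.15² + 0.05² + 0.38² + 0.07² + 0.17² + 0.02² + 0.09² + 0.07² = 0.0225 + 0.0025 + 0.1444 + 0.0049 + 0.0289 + 0.0004 + 0.0081 + 0.0049 = 0.2166
Σp_2ᵢ² = 0.13² + 0.14² + 0.15² + 0.15² + 0.03² + 0.10² + 0.16² + 0.14² = 0.0169 + 0.0196 + 0.0225 + 0.0225 + 0.0009 + 0.0100 + 0.0256 + 0.0196 = 0.1376
O = 0.1253 / √(0.2166 × 0.1376) = 0.1253 / 0.17264 = 0.7258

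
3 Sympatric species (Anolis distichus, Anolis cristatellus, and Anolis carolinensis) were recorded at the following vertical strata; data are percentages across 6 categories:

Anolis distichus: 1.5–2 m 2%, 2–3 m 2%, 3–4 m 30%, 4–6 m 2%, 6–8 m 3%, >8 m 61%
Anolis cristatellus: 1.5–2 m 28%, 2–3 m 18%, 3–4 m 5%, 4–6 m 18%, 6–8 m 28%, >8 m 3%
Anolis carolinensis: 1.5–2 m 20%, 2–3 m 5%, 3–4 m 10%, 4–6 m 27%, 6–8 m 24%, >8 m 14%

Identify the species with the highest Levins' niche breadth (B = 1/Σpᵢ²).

Convert percentages to proportions (divide by 100).
Σp_distᵢ² = 0.02² + 0.02² + 0.30² + 0.02² + 0.03² + 0.61² = 0.0004 + 0.0004 + 0.0900 + 0.0004 + 0.0009 + 0.3721 = 0.4642
B_dist = 1 / 0.4642 = 2.1542
Σp_crisᵢ² = 0.28² + 0.18² + 0.05² + 0.18² + 0.28² + 0.03² = 0.0784 + 0.0324 + 0.0025 + 0.0324 + 0.0784 + 0.0009 = 0.2250
B_cris = 1 / 0.2250 = 4.4444
Σp_caroᵢ² = 0.20² + 0.05² + 0.10² + 0.27² + 0.24² + 0.14² = 0.0400 + 0.0025 + 0.0100 + 0.0729 + 0.0576 + 0.0196 = 0.2026
B_caro = 1 / 0.2026 = 4.9358
Highest B → broadest niche (most generalist): Anolis carolinensis (B = 4.94).

Anolis carolinensis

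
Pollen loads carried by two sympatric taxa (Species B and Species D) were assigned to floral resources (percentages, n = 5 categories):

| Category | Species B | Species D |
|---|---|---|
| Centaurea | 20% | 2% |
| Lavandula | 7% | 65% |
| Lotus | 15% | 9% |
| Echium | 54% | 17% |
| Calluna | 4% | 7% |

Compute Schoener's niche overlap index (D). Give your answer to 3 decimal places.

0.390

Convert percentages to proportions (divide by 100).
Σ|p₁ᵢ − p₂ᵢ| = 0.18 + 0.58 + 0.06 + 0.37 + 0.03 = 1.22
D = 1 − ½ × 1.22 = 1 − 0.610 = 0.39000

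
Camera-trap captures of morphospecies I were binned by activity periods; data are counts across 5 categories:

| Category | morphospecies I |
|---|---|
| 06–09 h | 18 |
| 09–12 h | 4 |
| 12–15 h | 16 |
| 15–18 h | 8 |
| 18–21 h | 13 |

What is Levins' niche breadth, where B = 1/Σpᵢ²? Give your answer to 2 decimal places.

Proportions for morphospecies I (n=59): 18/59=0.3051, 4/59=0.0678, 16/59=0.2712, 8/59=0.1356, 13/59=0.2203
Σpᵢ² = 0.3051² + 0.0678² + 0.2712² + 0.1356² + 0.2203² = 0.093086 + 0.004597 + 0.073549 + 0.018387 + 0.048532 = 0.238151
B = 1 / 0.238151 = 4.1990

4.20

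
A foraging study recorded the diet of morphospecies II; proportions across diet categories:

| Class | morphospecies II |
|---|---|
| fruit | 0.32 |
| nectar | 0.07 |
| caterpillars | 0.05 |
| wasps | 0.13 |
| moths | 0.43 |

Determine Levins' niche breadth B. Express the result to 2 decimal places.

Σpᵢ² = 0.32² + 0.07² + 0.05² + 0.13² + 0.43² = 0.1024 + 0.0049 + 0.0025 + 0.0169 + 0.1849 = 0.3116
B = 1 / 0.3116 = 3.2092

3.21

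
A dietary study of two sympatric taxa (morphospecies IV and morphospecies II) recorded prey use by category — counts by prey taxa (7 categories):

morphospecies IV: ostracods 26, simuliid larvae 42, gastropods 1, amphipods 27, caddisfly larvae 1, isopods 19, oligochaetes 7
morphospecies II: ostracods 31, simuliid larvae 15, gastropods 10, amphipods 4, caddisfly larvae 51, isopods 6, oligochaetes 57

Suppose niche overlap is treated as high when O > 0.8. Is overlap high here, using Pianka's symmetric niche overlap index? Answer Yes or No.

Proportions for morphospecies IV (n=123): 26/123=0.2114, 42/123=0.3415, 1/123=0.0081, 27/123=0.2195, 1/123=0.0081, 19/123=0.1545, 7/123=0.0569
Proportions for morphospecies II (n=174): 31/174=0.1782, 15/174=0.0862, 10/174=0.0575, 4/174=0.0230, 51/174=0.2931, 6/174=0.0345, 57/174=0.3276
Σ p₁ᵢp₂ᵢ = 0.037671 + 0.029437 + 0.000466 + 0.005049 + 0.002374 + 0.005330 + 0.018640 = 0.098967
Σp_1ᵢ² = 0.2114² + 0.3415² + 0.0081² + 0.2195² + 0.0081² + 0.1545² + 0.0569² = 0.044690 + 0.116622 + 0.000066 + 0.048180 + 0.000066 + 0.023870 + 0.003238 = 0.236732
Σp_2ᵢ² = 0.1782² + 0.0862² + 0.0575² + 0.0230² + 0.2931² + 0.0345² + 0.3276² = 0.031755 + 0.007430 + 0.003306 + 0.000529 + 0.085908 + 0.001190 + 0.107322 = 0.237440
O = 0.098967 / √(0.236732 × 0.237440) = 0.098967 / 0.2370857 = 0.4174
O = 0.4174 < 0.8 → No.

No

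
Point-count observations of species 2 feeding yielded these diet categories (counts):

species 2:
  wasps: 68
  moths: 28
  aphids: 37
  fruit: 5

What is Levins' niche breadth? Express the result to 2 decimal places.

2.80

Proportions for species 2 (n=138): 68/138=0.4928, 28/138=0.2029, 37/138=0.2681, 5/138=0.0362
Σpᵢ² = 0.4928² + 0.2029² + 0.2681² + 0.0362² = 0.242852 + 0.041168 + 0.071878 + 0.001310 = 0.357208
B = 1 / 0.357208 = 2.7995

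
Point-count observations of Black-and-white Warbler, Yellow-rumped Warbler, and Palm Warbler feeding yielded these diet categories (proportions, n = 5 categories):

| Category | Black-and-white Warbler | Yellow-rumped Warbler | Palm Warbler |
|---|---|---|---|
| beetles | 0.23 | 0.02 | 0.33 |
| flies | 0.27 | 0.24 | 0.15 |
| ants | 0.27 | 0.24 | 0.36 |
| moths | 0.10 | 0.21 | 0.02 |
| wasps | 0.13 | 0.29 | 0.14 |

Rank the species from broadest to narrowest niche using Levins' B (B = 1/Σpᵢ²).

Σp_Blacᵢ² = 0.23² + 0.27² + 0.27² + 0.10² + 0.13² = 0.0529 + 0.0729 + 0.0729 + 0.0100 + 0.0169 = 0.2256
B_Blac = 1 / 0.2256 = 4.4326
Σp_Yellᵢ² = 0.02² + 0.24² + 0.24² + 0.21² + 0.29² = 0.0004 + 0.0576 + 0.0576 + 0.0441 + 0.0841 = 0.2438
B_Yell = 1 / 0.2438 = 4.1017
Σp_Palmᵢ² = 0.33² + 0.15² + 0.36² + 0.02² + 0.14² = 0.1089 + 0.0225 + 0.1296 + 0.0004 + 0.0196 = 0.2810
B_Palm = 1 / 0.2810 = 3.5587
Ranking by B (broadest → narrowest): Black-and-white Warbler (4.43) > Yellow-rumped Warbler (4.10) > Palm Warbler (3.56)

Black-and-white Warbler > Yellow-rumped Warbler > Palm Warbler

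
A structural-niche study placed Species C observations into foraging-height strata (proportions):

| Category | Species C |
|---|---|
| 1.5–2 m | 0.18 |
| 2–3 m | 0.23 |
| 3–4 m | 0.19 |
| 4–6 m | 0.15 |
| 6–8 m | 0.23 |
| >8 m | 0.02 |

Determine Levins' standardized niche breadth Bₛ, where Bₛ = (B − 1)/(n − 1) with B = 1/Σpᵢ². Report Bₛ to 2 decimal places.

0.81

Σpᵢ² = 0.18² + 0.23² + 0.19² + 0.15² + 0.23² + 0.02² = 0.0324 + 0.0529 + 0.0361 + 0.0225 + 0.0529 + 0.0004 = 0.1972
B = 1 / 0.1972 = 5.0710
Bₛ = (B − 1)/(n − 1) = (5.0710 − 1)/(6 − 1) = 4.0710/5 = 0.8142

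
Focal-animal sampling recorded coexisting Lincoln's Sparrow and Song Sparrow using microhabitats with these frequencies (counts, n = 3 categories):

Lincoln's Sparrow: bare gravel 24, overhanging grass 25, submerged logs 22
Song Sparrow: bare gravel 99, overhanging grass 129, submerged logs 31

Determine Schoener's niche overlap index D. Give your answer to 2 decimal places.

Proportions for Lincoln's Sparrow (n=71): 24/71=0.3380, 25/71=0.3521, 22/71=0.3099
Proportions for Song Sparrow (n=259): 99/259=0.3822, 129/259=0.4981, 31/259=0.1197
Σ|p₁ᵢ − p₂ᵢ| = 0.0442 + 0.1460 + 0.1902 = 0.3804
D = 1 − ½ × 0.3804 = 1 − 0.19020 = 0.80980

0.81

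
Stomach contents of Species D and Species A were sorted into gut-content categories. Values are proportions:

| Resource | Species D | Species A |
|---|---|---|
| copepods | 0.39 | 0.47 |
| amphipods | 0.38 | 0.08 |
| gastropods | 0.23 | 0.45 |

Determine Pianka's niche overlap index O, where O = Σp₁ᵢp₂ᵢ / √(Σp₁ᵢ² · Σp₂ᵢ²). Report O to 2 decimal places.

Σ p₁ᵢp₂ᵢ = 0.1833 + 0.0304 + 0.1035 = 0.3172
Σp_1ᵢ² = 0.39² + 0.38² + 0.23² = 0.1521 + 0.1444 + 0.0529 = 0.3494
Σp_2ᵢ² = 0.47² + 0.08² + 0.45² = 0.2209 + 0.0064 + 0.2025 = 0.4298
O = 0.3172 / √(0.3494 × 0.4298) = 0.3172 / 0.38752 = 0.8185

0.82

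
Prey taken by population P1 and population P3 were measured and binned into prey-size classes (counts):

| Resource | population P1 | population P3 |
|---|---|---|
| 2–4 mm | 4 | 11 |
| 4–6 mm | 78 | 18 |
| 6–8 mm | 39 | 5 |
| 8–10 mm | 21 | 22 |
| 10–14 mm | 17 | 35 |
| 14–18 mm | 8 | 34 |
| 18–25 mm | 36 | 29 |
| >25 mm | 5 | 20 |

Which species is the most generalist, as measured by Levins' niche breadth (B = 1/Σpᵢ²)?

population P3

Proportions for population P1 (n=208): 4/208=0.0192, 78/208=0.3750, 39/208=0.1875, 21/208=0.1010, 17/208=0.0817, 8/208=0.0385, 36/208=0.1731, 5/208=0.0240
Proportions for population P3 (n=174): 11/174=0.0632, 18/174=0.1034, 5/174=0.0287, 22/174=0.1264, 35/174=0.2011, 34/174=0.1954, 29/174=0.1667, 20/174=0.1149
Σp_P1ᵢ² = 0.0192² + 0.3750² + 0.1875² + 0.1010² + 0.0817² + 0.0385² + 0.1731² + 0.0240² = 0.000369 + 0.140625 + 0.035156 + 0.010201 + 0.006675 + 0.001482 + 0.029964 + 0.000576 = 0.225048
B_P1 = 1 / 0.225048 = 4.4435
Σp_P3ᵢ² = 0.0632² + 0.1034² + 0.0287² + 0.1264² + 0.2011² + 0.1954² + 0.1667² + 0.1149² = 0.003994 + 0.010692 + 0.000824 + 0.015977 + 0.040441 + 0.038181 + 0.027789 + 0.013202 = 0.151100
B_P3 = 1 / 0.151100 = 6.6181
Highest B → broadest niche (most generalist): population P3 (B = 6.62).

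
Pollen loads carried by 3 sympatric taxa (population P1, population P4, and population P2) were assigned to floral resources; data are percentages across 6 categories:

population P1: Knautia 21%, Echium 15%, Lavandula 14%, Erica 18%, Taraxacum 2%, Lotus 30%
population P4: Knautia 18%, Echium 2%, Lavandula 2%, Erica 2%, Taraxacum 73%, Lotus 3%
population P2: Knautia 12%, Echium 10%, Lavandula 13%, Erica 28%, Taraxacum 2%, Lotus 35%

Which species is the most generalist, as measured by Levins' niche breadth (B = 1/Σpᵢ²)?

population P1

Convert percentages to proportions (divide by 100).
Σp_P1ᵢ² = 0.21² + 0.15² + 0.14² + 0.18² + 0.02² + 0.30² = 0.0441 + 0.0225 + 0.0196 + 0.0324 + 0.0004 + 0.0900 = 0.2090
B_P1 = 1 / 0.2090 = 4.7847
Σp_P4ᵢ² = 0.18² + 0.02² + 0.02² + 0.02² + 0.73² + 0.03² = 0.0324 + 0.0004 + 0.0004 + 0.0004 + 0.5329 + 0.0009 = 0.5674
B_P4 = 1 / 0.5674 = 1.7624
Σp_P2ᵢ² = 0.12² + 0.10² + 0.13² + 0.28² + 0.02² + 0.35² = 0.0144 + 0.0100 + 0.0169 + 0.0784 + 0.0004 + 0.1225 = 0.2426
B_P2 = 1 / 0.2426 = 4.1220
Highest B → broadest niche (most generalist): population P1 (B = 4.78).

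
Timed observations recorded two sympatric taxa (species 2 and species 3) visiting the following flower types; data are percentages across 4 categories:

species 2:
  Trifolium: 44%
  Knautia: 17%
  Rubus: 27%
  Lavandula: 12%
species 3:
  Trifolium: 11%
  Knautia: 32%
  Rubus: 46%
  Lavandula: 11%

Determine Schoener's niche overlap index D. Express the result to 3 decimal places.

Convert percentages to proportions (divide by 100).
Σ|p₁ᵢ − p₂ᵢ| = 0.33 + 0.15 + 0.19 + 0.01 = 0.68
D = 1 − ½ × 0.68 = 1 − 0.340 = 0.66000

0.660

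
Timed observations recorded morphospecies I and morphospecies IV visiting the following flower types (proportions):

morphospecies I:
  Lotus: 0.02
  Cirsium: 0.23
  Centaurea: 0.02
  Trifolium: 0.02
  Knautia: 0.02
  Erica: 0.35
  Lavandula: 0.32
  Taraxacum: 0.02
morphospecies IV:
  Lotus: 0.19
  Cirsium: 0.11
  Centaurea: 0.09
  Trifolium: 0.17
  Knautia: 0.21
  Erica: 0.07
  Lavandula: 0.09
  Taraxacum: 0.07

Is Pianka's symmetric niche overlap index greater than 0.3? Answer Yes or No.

Σ p₁ᵢp₂ᵢ = 0.0038 + 0.0253 + 0.0018 + 0.0034 + 0.0042 + 0.0245 + 0.0288 + 0.0014 = 0.0932
Σp_1ᵢ² = 0.02² + 0.23² + 0.02² + 0.02² + 0.02² + 0.35² + 0.32² + 0.02² = 0.0004 + 0.0529 + 0.0004 + 0.0004 + 0.0004 + 0.1225 + 0.1024 + 0.0004 = 0.2798
Σp_2ᵢ² = 0.19² + 0.11² + 0.09² + 0.17² + 0.21² + 0.07² + 0.09² + 0.07² = 0.0361 + 0.0121 + 0.0081 + 0.0289 + 0.0441 + 0.0049 + 0.0081 + 0.0049 = 0.1472
O = 0.0932 / √(0.2798 × 0.1472) = 0.0932 / 0.20294 = 0.4592
O = 0.4592 > 0.3 → Yes.

Yes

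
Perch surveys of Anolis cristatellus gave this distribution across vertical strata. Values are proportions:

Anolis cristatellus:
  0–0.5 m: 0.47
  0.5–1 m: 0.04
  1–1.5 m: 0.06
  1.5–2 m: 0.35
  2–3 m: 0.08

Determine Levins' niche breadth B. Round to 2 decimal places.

2.82

Σpᵢ² = 0.47² + 0.04² + 0.06² + 0.35² + 0.08² = 0.2209 + 0.0016 + 0.0036 + 0.1225 + 0.0064 = 0.3550
B = 1 / 0.3550 = 2.8169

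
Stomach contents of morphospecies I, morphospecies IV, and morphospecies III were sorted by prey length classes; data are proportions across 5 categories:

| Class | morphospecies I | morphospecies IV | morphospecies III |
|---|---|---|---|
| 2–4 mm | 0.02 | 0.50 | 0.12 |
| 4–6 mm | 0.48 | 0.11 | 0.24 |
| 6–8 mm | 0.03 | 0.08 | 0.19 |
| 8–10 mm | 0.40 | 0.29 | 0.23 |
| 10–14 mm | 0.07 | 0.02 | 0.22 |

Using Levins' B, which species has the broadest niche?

morphospecies III

Σp_Iᵢ² = 0.02² + 0.48² + 0.03² + 0.40² + 0.07² = 0.0004 + 0.2304 + 0.0009 + 0.1600 + 0.0049 = 0.3966
B_I = 1 / 0.3966 = 2.5214
Σp_IVᵢ² = 0.50² + 0.11² + 0.08² + 0.29² + 0.02² = 0.2500 + 0.0121 + 0.0064 + 0.0841 + 0.0004 = 0.3530
B_IV = 1 / 0.3530 = 2.8329
Σp_IIIᵢ² = 0.12² + 0.24² + 0.19² + 0.23² + 0.22² = 0.0144 + 0.0576 + 0.0361 + 0.0529 + 0.0484 = 0.2094
B_III = 1 / 0.2094 = 4.7755
Highest B → broadest niche (most generalist): morphospecies III (B = 4.78).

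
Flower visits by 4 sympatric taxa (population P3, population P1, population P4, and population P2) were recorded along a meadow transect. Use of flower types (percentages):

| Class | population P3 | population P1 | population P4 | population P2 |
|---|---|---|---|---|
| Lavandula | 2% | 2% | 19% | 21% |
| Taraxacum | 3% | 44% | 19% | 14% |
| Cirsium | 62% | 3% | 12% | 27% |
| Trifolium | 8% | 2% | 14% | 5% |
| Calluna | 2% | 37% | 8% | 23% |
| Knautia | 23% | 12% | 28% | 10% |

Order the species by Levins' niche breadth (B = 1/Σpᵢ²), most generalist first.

Convert percentages to proportions (divide by 100).
Σp_P3ᵢ² = 0.02² + 0.03² + 0.62² + 0.08² + 0.02² + 0.23² = 0.0004 + 0.0009 + 0.3844 + 0.0064 + 0.0004 + 0.0529 = 0.4454
B_P3 = 1 / 0.4454 = 2.2452
Σp_P1ᵢ² = 0.02² + 0.44² + 0.03² + 0.02² + 0.37² + 0.12² = 0.0004 + 0.1936 + 0.0009 + 0.0004 + 0.1369 + 0.0144 = 0.3466
B_P1 = 1 / 0.3466 = 2.8852
Σp_P4ᵢ² = 0.19² + 0.19² + 0.12² + 0.14² + 0.08² + 0.28² = 0.0361 + 0.0361 + 0.0144 + 0.0196 + 0.0064 + 0.0784 = 0.1910
B_P4 = 1 / 0.1910 = 5.2356
Σp_P2ᵢ² = 0.21² + 0.14² + 0.27² + 0.05² + 0.23² + 0.10² = 0.0441 + 0.0196 + 0.0729 + 0.0025 + 0.0529 + 0.0100 = 0.2020
B_P2 = 1 / 0.2020 = 4.9505
Ranking by B (broadest → narrowest): population P4 (5.24) > population P2 (4.95) > population P1 (2.89) > population P3 (2.25)

population P4 > population P2 > population P1 > population P3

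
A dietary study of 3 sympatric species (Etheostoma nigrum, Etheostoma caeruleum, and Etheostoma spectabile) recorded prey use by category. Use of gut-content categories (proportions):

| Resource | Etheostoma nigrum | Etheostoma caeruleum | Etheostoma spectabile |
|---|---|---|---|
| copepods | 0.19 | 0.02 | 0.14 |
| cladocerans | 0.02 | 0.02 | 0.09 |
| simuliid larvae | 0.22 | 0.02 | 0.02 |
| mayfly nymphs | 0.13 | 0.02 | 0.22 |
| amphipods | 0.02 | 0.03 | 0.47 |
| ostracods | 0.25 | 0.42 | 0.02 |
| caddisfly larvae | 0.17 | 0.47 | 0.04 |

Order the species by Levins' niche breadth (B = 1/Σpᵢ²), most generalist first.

Σp_nigrᵢ² = 0.19² + 0.02² + 0.22² + 0.13² + 0.02² + 0.25² + 0.17² = 0.0361 + 0.0004 + 0.0484 + 0.0169 + 0.0004 + 0.0625 + 0.0289 = 0.1936
B_nigr = 1 / 0.1936 = 5.1653
Σp_caerᵢ² = 0.02² + 0.02² + 0.02² + 0.02² + 0.03² + 0.42² + 0.47² = 0.0004 + 0.0004 + 0.0004 + 0.0004 + 0.0009 + 0.1764 + 0.2209 = 0.3998
B_caer = 1 / 0.3998 = 2.5013
Σp_specᵢ² = 0.14² + 0.09² + 0.02² + 0.22² + 0.47² + 0.02² + 0.04² = 0.0196 + 0.0081 + 0.0004 + 0.0484 + 0.2209 + 0.0004 + 0.0016 = 0.2994
B_spec = 1 / 0.2994 = 3.3400
Ranking by B (broadest → narrowest): Etheostoma nigrum (5.17) > Etheostoma spectabile (3.34) > Etheostoma caeruleum (2.50)

Etheostoma nigrum > Etheostoma spectabile > Etheostoma caeruleum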